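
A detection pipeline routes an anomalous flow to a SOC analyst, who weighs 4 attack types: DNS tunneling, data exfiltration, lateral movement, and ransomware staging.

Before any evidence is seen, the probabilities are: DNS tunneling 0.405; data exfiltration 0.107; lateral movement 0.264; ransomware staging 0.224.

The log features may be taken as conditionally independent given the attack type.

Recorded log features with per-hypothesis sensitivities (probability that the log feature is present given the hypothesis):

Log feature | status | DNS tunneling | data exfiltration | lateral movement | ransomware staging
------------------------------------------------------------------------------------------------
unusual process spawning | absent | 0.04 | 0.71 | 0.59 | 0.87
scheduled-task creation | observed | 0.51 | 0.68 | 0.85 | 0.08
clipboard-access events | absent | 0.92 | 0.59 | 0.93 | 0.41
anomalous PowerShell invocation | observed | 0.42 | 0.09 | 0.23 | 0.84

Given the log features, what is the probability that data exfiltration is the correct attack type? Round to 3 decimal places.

0.077

For each hypothesis, the unnormalized posterior weight is prior × product of the log feature likelihoods (using 1 − P(present | H) for each absent log feature):
  DNS tunneling: 0.405 × (1 − 0.04) × 0.51 × (1 − 0.92) × 0.42 = 0.0066625
  data exfiltration: 0.107 × (1 − 0.71) × 0.68 × (1 − 0.59) × 0.09 = 0.0007786
  lateral movement: 0.264 × (1 − 0.59) × 0.85 × (1 − 0.93) × 0.23 = 0.0014813
  ransomware staging: 0.224 × (1 − 0.87) × 0.08 × (1 − 0.41) × 0.84 = 0.0011545
Marginal likelihood of the evidence = 0.010077.
P(data exfiltration | evidence) = 0.0007786 / 0.010077 ≈ 0.077.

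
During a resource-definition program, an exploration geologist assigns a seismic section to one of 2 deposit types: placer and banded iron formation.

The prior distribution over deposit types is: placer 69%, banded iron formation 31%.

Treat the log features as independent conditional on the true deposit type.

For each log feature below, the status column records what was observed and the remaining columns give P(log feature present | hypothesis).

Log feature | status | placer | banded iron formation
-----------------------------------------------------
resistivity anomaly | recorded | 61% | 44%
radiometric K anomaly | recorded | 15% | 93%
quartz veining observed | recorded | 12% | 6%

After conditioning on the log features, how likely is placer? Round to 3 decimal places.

For each hypothesis, the unnormalized posterior weight is prior × product of the log feature likelihoods:
  placer: 0.69 × 0.61 × 0.15 × 0.12 = 0.0075762
  banded iron formation: 0.31 × 0.44 × 0.93 × 0.06 = 0.0076111
Marginal likelihood of the evidence = 0.015187.
P(placer | evidence) = 0.0075762 / 0.015187 ≈ 0.499.

0.499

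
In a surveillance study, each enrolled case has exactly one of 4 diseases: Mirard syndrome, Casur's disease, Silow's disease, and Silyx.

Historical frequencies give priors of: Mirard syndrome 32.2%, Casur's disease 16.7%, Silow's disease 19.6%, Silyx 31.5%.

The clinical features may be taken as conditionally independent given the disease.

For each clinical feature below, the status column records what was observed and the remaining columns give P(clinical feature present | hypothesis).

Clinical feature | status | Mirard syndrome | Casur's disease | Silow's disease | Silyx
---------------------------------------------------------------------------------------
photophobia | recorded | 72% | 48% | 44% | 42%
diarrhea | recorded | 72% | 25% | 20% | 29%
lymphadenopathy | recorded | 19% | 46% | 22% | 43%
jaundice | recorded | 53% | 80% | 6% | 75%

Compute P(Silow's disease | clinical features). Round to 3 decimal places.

By Bayes' rule with conditional independence, the unnormalized weight for each hypothesis is prior × ∏ likelihoods:
  Mirard syndrome: 0.322 × 0.72 × 0.72 × 0.19 × 0.53 = 0.016809
  Casur's disease: 0.167 × 0.48 × 0.25 × 0.46 × 0.80 = 0.0073747
  Silow's disease: 0.196 × 0.44 × 0.20 × 0.22 × 0.06 = 0.00022767
  Silyx: 0.315 × 0.42 × 0.29 × 0.43 × 0.75 = 0.012373
The unnormalized weights sum to 0.036785.
P(Silow's disease | evidence) = 0.00022767 / 0.036785 ≈ 0.006.

0.006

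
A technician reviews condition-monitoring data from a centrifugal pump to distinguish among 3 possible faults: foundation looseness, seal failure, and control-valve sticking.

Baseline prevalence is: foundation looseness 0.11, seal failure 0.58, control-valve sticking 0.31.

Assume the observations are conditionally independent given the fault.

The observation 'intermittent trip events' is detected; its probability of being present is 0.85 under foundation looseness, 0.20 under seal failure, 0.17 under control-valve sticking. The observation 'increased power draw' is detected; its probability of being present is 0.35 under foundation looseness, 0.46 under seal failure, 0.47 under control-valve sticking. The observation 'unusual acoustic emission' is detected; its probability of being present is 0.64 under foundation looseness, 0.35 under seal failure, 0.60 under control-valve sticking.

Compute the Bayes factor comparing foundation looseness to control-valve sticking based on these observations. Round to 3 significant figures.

3.97

Take the product of per-observation likelihoods under each hypothesis, then divide.
  foundation looseness: 0.85 × 0.35 × 0.64 = 0.1904
  control-valve sticking: 0.17 × 0.47 × 0.60 = 0.04794
Bayes factor = 0.1904 / 0.04794 ≈ 3.97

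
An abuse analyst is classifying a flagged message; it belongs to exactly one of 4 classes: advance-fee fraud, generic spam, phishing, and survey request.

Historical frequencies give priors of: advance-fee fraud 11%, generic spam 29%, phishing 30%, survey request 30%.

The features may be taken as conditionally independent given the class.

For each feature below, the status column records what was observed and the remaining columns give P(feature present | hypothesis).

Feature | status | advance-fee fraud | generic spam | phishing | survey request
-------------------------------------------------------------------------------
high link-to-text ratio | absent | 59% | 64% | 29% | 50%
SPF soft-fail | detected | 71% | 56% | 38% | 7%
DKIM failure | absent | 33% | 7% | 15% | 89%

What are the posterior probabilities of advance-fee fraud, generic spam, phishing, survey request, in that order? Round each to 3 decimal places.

By Bayes' rule with conditional independence, the unnormalized weight for each hypothesis is prior × ∏ likelihoods (using 1 − P(present | H) for each absent feature):
  advance-fee fraud: 0.11 × (1 − 0.59) × 0.71 × (1 − 0.33) = 0.021454
  generic spam: 0.29 × (1 − 0.64) × 0.56 × (1 − 0.07) = 0.054372
  phishing: 0.30 × (1 − 0.29) × 0.38 × (1 − 0.15) = 0.068799
  survey request: 0.30 × (1 − 0.50) × 0.07 × (1 − 0.89) = 0.001155
Normalizing constant Z = 0.021454 + 0.054372 + 0.068799 + 0.001155 = 0.14578.
P(advance-fee fraud | evidence) = 0.021454 / 0.14578 ≈ 0.147
P(generic spam | evidence) = 0.054372 / 0.14578 ≈ 0.373
P(phishing | evidence) = 0.068799 / 0.14578 ≈ 0.472
P(survey request | evidence) = 0.001155 / 0.14578 ≈ 0.008

0.147, 0.373, 0.472, 0.008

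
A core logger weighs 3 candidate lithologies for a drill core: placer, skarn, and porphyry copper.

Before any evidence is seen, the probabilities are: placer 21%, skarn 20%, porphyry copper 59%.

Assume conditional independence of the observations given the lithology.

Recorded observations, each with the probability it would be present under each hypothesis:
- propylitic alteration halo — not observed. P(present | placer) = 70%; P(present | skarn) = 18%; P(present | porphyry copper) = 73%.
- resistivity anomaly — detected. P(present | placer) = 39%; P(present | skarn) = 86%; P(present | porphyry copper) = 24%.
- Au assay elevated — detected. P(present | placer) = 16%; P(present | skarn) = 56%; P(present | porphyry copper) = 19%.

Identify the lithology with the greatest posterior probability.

skarn

For each hypothesis, the unnormalized posterior weight is prior × product of the observation likelihoods (using 1 − P(present | H) for each absent observation):
  placer: 0.21 × (1 − 0.70) × 0.39 × 0.16 = 0.0039312
  skarn: 0.20 × (1 − 0.18) × 0.86 × 0.56 = 0.078982
  porphyry copper: 0.59 × (1 − 0.73) × 0.24 × 0.19 = 0.0072641
Normalizing constant Z = 0.0039312 + 0.078982 + 0.0072641 = 0.090178.
P(placer | evidence) ≈ 0.0039312 / 0.090178 ≈ 0.044
P(skarn | evidence) ≈ 0.078982 / 0.090178 ≈ 0.876
P(porphyry copper | evidence) ≈ 0.0072641 / 0.090178 ≈ 0.081
The largest is 0.876, so skarn is most probable.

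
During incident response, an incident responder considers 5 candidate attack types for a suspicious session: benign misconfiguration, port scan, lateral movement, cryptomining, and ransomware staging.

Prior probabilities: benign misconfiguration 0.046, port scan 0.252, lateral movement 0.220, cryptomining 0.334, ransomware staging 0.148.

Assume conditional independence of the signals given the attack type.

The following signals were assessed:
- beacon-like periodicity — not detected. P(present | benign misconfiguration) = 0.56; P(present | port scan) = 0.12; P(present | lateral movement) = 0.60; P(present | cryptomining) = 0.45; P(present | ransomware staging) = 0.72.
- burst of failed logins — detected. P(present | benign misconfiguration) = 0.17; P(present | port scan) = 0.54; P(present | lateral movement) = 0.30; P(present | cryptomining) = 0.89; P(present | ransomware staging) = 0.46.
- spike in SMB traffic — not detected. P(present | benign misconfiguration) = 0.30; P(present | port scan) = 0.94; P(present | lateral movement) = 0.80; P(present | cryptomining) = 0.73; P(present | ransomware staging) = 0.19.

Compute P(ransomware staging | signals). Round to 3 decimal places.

0.207

For each hypothesis, the unnormalized posterior weight is prior × product of the signal likelihoods (using 1 − P(present | H) for each absent signal):
  benign misconfiguration: 0.046 × (1 − 0.56) × 0.17 × (1 − 0.30) = 0.0024086
  port scan: 0.252 × (1 − 0.12) × 0.54 × (1 − 0.94) = 0.007185
  lateral movement: 0.220 × (1 − 0.60) × 0.30 × (1 − 0.80) = 0.00528
  cryptomining: 0.334 × (1 − 0.45) × 0.89 × (1 − 0.73) = 0.044143
  ransomware staging: 0.148 × (1 − 0.72) × 0.46 × (1 − 0.19) = 0.015441
The unnormalized weights sum to 0.074457.
P(ransomware staging | evidence) = 0.015441 / 0.074457 ≈ 0.207.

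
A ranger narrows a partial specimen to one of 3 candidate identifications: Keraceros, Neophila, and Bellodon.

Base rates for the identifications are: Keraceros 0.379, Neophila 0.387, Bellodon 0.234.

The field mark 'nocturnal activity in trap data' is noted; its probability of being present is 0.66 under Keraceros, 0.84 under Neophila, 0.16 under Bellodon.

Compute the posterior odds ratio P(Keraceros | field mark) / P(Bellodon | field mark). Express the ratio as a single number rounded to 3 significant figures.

Posterior odds equal prior odds times the likelihood ratio; only the two competing hypotheses matter.
  Keraceros: 0.379 × 0.66 = 0.25014
  Bellodon: 0.234 × 0.16 = 0.03744
Odds(Keraceros : Bellodon) = 0.25014 / 0.03744 ≈ 6.68.

6.68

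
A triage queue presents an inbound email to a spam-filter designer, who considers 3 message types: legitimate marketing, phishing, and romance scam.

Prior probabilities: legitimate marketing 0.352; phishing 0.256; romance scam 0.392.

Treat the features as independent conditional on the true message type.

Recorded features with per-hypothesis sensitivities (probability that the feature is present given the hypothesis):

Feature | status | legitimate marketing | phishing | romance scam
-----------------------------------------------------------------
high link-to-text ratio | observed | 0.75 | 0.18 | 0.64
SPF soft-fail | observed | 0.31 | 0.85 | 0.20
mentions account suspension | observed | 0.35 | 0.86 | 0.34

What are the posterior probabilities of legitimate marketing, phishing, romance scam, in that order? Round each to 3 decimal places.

By Bayes' rule with conditional independence, the unnormalized weight for each hypothesis is prior × ∏ likelihoods:
  legitimate marketing: 0.352 × 0.75 × 0.31 × 0.35 = 0.028644
  phishing: 0.256 × 0.18 × 0.85 × 0.86 = 0.033684
  romance scam: 0.392 × 0.64 × 0.20 × 0.34 = 0.01706
The unnormalized weights sum to 0.079388.
P(legitimate marketing | evidence) = 0.028644 / 0.079388 ≈ 0.361
P(phishing | evidence) = 0.033684 / 0.079388 ≈ 0.424
P(romance scam | evidence) = 0.01706 / 0.079388 ≈ 0.215

0.361, 0.424, 0.215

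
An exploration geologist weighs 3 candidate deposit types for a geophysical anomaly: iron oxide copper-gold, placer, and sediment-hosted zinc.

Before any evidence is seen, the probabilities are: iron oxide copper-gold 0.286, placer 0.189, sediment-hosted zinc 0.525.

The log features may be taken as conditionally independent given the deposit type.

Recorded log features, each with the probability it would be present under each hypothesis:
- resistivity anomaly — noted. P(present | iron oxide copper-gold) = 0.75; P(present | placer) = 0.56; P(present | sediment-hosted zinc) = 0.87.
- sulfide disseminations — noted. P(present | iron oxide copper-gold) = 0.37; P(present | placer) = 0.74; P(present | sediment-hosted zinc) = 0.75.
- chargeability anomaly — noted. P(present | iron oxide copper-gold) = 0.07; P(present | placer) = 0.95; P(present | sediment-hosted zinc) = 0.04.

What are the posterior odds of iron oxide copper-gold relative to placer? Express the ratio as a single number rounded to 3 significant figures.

0.0747

Posterior odds equal prior odds times the likelihood ratio; only the two competing hypotheses matter.
  iron oxide copper-gold: 0.286 × 0.75 × 0.37 × 0.07 = 0.0055556
  placer: 0.189 × 0.56 × 0.74 × 0.95 = 0.074406
Odds(iron oxide copper-gold : placer) = 0.0055556 / 0.074406 ≈ 0.0747.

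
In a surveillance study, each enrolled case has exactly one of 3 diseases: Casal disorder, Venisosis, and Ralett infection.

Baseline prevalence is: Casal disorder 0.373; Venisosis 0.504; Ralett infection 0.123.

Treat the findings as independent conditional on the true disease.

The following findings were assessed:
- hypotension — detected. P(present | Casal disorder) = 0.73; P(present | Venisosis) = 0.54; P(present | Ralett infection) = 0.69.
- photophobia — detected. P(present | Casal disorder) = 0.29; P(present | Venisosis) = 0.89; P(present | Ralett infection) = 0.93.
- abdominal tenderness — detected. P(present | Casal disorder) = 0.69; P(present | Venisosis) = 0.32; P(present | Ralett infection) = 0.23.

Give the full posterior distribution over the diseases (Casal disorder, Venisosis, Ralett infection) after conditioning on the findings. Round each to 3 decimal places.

0.363, 0.516, 0.121

For each hypothesis, the unnormalized posterior weight is prior × product of the finding likelihoods:
  Casal disorder: 0.373 × 0.73 × 0.29 × 0.69 = 0.054485
  Venisosis: 0.504 × 0.54 × 0.89 × 0.32 = 0.077511
  Ralett infection: 0.123 × 0.69 × 0.93 × 0.23 = 0.018154
Normalizing constant Z = 0.054485 + 0.077511 + 0.018154 = 0.15015.
P(Casal disorder | evidence) = 0.054485 / 0.15015 ≈ 0.363
P(Venisosis | evidence) = 0.077511 / 0.15015 ≈ 0.516
P(Ralett infection | evidence) = 0.018154 / 0.15015 ≈ 0.121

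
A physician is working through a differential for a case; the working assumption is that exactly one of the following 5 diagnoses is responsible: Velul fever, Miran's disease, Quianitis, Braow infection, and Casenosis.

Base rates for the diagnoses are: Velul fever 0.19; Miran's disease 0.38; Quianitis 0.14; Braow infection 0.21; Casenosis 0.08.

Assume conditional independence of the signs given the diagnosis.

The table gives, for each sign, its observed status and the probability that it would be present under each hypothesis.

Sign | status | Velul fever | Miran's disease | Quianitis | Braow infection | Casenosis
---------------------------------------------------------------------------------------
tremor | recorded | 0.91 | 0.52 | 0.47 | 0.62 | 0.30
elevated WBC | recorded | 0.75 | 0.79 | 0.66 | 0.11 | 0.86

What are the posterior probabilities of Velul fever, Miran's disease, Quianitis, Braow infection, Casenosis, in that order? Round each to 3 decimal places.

0.356, 0.429, 0.119, 0.039, 0.057

By Bayes' rule with conditional independence, the unnormalized weight for each hypothesis is prior × ∏ likelihoods:
  Velul fever: 0.19 × 0.91 × 0.75 = 0.12967
  Miran's disease: 0.38 × 0.52 × 0.79 = 0.1561
  Quianitis: 0.14 × 0.47 × 0.66 = 0.043428
  Braow infection: 0.21 × 0.62 × 0.11 = 0.014322
  Casenosis: 0.08 × 0.30 × 0.86 = 0.02064
The unnormalized weights sum to 0.36417.
P(Velul fever | evidence) = 0.12967 / 0.36417 ≈ 0.356
P(Miran's disease | evidence) = 0.1561 / 0.36417 ≈ 0.429
P(Quianitis | evidence) = 0.043428 / 0.36417 ≈ 0.119
P(Braow infection | evidence) = 0.014322 / 0.36417 ≈ 0.039
P(Casenosis | evidence) = 0.02064 / 0.36417 ≈ 0.057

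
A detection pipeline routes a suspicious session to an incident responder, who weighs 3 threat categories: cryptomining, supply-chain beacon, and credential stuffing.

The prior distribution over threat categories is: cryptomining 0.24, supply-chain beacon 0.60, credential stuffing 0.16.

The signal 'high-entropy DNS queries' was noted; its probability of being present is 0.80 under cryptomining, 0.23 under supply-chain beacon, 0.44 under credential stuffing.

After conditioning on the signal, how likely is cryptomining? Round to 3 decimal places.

0.480

By Bayes' rule, the unnormalized weight for each hypothesis is prior × likelihood:
  cryptomining: 0.24 × 0.80 = 0.192
  supply-chain beacon: 0.60 × 0.23 = 0.138
  credential stuffing: 0.16 × 0.44 = 0.0704
Normalizing constant Z = 0.192 + 0.138 + 0.0704 = 0.4004.
P(cryptomining | evidence) = 0.192 / 0.4004 ≈ 0.480.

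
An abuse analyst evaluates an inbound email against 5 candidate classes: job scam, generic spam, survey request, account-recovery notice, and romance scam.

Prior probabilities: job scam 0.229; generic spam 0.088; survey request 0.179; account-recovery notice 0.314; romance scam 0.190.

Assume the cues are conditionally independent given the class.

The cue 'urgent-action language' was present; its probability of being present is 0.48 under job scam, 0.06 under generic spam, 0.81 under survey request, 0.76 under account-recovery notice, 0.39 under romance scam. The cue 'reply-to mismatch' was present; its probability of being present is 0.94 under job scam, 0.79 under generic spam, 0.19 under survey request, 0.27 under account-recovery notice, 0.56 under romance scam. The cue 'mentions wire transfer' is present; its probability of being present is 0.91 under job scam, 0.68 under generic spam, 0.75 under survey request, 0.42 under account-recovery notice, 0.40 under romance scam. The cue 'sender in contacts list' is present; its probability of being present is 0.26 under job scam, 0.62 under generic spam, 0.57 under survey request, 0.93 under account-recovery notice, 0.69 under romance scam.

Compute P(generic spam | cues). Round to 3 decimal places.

0.024

For each hypothesis, the unnormalized posterior weight is prior × product of the cue likelihoods:
  job scam: 0.229 × 0.48 × 0.94 × 0.91 × 0.26 = 0.024447
  generic spam: 0.088 × 0.06 × 0.79 × 0.68 × 0.62 = 0.0017586
  survey request: 0.179 × 0.81 × 0.19 × 0.75 × 0.57 = 0.011777
  account-recovery notice: 0.314 × 0.76 × 0.27 × 0.42 × 0.93 = 0.025167
  romance scam: 0.190 × 0.39 × 0.56 × 0.40 × 0.69 = 0.011453
Normalizing constant Z = 0.024447 + 0.0017586 + 0.011777 + 0.025167 + 0.011453 = 0.074602.
P(generic spam | evidence) = 0.0017586 / 0.074602 ≈ 0.024.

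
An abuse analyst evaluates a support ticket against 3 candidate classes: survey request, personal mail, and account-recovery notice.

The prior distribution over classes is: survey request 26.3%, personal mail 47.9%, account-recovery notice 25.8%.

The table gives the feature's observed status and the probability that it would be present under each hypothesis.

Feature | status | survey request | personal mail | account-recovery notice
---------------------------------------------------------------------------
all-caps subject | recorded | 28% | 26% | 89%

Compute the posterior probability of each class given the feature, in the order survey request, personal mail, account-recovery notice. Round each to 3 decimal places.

0.172, 0.291, 0.537

By Bayes' rule, the unnormalized weight for each hypothesis is prior × likelihood:
  survey request: 0.263 × 0.28 = 0.07364
  personal mail: 0.479 × 0.26 = 0.12454
  account-recovery notice: 0.258 × 0.89 = 0.22962
Normalizing constant Z = 0.07364 + 0.12454 + 0.22962 = 0.4278.
P(survey request | evidence) = 0.07364 / 0.4278 ≈ 0.172
P(personal mail | evidence) = 0.12454 / 0.4278 ≈ 0.291
P(account-recovery notice | evidence) = 0.22962 / 0.4278 ≈ 0.537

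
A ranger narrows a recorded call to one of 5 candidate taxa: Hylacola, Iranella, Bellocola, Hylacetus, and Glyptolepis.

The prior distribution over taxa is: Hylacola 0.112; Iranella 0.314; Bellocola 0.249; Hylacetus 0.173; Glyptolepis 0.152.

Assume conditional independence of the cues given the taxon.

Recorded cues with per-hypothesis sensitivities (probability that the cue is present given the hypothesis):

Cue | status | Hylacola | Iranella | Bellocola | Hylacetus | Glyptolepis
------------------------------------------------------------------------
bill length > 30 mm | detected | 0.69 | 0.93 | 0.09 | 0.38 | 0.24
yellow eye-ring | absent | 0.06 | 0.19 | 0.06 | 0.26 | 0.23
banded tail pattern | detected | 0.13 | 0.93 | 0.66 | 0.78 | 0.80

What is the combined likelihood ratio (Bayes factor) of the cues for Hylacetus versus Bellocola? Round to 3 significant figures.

3.93

Take the product of per-cue likelihoods under each hypothesis (using 1 − P(present | H) for each absent cue), then divide.
  Hylacetus: 0.38 × (1 − 0.26) × 0.78 = 0.21934
  Bellocola: 0.09 × (1 − 0.06) × 0.66 = 0.055836
Bayes factor = 0.21934 / 0.055836 ≈ 3.93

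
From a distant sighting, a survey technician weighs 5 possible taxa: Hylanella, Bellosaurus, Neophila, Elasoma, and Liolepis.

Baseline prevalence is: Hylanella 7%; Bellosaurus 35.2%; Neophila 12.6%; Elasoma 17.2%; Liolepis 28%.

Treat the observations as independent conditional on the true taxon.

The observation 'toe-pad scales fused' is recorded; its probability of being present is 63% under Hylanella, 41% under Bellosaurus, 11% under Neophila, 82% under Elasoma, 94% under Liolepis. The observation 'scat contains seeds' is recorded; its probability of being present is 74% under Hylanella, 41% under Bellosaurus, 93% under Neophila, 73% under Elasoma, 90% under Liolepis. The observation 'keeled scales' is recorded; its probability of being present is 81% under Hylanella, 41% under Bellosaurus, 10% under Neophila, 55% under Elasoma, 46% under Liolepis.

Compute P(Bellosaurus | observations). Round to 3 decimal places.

By Bayes' rule with conditional independence, the unnormalized weight for each hypothesis is prior × ∏ likelihoods:
  Hylanella: 0.070 × 0.63 × 0.74 × 0.81 = 0.026434
  Bellosaurus: 0.352 × 0.41 × 0.41 × 0.41 = 0.02426
  Neophila: 0.126 × 0.11 × 0.93 × 0.10 = 0.001289
  Elasoma: 0.172 × 0.82 × 0.73 × 0.55 = 0.056628
  Liolepis: 0.280 × 0.94 × 0.90 × 0.46 = 0.10896
Normalizing constant Z = 0.026434 + 0.02426 + 0.001289 + 0.056628 + 0.10896 = 0.21758.
P(Bellosaurus | evidence) = 0.02426 / 0.21758 ≈ 0.112.

0.112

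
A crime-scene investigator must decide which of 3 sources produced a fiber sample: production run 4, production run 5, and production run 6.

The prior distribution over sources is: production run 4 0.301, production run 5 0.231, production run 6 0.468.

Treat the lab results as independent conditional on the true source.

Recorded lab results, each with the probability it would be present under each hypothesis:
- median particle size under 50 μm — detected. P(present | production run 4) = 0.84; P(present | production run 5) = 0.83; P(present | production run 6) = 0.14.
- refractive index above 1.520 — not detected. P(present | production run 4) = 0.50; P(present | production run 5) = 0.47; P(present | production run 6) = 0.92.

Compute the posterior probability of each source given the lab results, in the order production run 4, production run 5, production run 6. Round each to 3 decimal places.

For each hypothesis, the unnormalized posterior weight is prior × product of the lab result likelihoods (using 1 − P(present | H) for each absent lab result):
  production run 4: 0.301 × 0.84 × (1 − 0.50) = 0.12642
  production run 5: 0.231 × 0.83 × (1 − 0.47) = 0.10162
  production run 6: 0.468 × 0.14 × (1 − 0.92) = 0.0052416
Marginal likelihood of the evidence = 0.23328.
P(production run 4 | evidence) = 0.12642 / 0.23328 ≈ 0.542
P(production run 5 | evidence) = 0.10162 / 0.23328 ≈ 0.436
P(production run 6 | evidence) = 0.0052416 / 0.23328 ≈ 0.022

0.542, 0.436, 0.022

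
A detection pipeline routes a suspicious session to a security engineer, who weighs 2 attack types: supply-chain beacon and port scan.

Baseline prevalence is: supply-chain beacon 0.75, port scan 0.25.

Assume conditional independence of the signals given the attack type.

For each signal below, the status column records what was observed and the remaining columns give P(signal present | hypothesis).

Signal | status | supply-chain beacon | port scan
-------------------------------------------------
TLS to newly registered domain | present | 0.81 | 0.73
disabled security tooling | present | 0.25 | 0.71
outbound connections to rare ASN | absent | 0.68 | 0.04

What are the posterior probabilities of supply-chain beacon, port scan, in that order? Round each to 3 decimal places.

By Bayes' rule with conditional independence, the unnormalized weight for each hypothesis is prior × ∏ likelihoods (using 1 − P(present | H) for each absent signal):
  supply-chain beacon: 0.75 × 0.81 × 0.25 × (1 − 0.68) = 0.0486
  port scan: 0.25 × 0.73 × 0.71 × (1 − 0.04) = 0.12439
Marginal likelihood of the evidence = 0.17299.
P(supply-chain beacon | evidence) = 0.0486 / 0.17299 ≈ 0.281
P(port scan | evidence) = 0.12439 / 0.17299 ≈ 0.719

0.281, 0.719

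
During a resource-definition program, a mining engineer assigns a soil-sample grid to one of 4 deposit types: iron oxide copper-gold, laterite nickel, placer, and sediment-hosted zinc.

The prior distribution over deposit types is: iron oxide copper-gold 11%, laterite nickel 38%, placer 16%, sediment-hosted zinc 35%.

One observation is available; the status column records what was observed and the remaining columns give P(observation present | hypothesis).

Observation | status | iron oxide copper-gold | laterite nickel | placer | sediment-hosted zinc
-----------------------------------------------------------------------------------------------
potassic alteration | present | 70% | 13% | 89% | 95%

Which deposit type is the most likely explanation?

Multiply each prior by the likelihood of the observation:
  iron oxide copper-gold: 0.11 × 0.70 = 0.077
  laterite nickel: 0.38 × 0.13 = 0.0494
  placer: 0.16 × 0.89 = 0.1424
  sediment-hosted zinc: 0.35 × 0.95 = 0.3325
The unnormalized weights sum to 0.6013.
P(iron oxide copper-gold | evidence) ≈ 0.077 / 0.6013 ≈ 0.128
P(laterite nickel | evidence) ≈ 0.0494 / 0.6013 ≈ 0.082
P(placer | evidence) ≈ 0.1424 / 0.6013 ≈ 0.237
P(sediment-hosted zinc | evidence) ≈ 0.3325 / 0.6013 ≈ 0.553
The largest is 0.553, so sediment-hosted zinc is most probable.

sediment-hosted zinc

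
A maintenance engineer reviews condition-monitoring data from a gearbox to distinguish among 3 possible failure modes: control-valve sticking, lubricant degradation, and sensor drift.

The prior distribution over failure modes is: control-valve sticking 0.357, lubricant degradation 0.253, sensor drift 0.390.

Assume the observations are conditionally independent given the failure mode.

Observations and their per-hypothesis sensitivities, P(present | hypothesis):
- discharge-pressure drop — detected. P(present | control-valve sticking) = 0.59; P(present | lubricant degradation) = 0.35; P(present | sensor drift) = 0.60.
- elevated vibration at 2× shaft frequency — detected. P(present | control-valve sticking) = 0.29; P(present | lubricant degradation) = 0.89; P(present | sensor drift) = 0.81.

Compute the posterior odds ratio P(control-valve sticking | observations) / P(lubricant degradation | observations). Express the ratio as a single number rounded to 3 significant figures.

The normalizing constant cancels in an odds ratio, so compute prior × likelihood for the two hypotheses only:
  control-valve sticking: 0.357 × 0.59 × 0.29 = 0.061083
  lubricant degradation: 0.253 × 0.35 × 0.89 = 0.078809
Odds(control-valve sticking : lubricant degradation) = 0.061083 / 0.078809 ≈ 0.775.

0.775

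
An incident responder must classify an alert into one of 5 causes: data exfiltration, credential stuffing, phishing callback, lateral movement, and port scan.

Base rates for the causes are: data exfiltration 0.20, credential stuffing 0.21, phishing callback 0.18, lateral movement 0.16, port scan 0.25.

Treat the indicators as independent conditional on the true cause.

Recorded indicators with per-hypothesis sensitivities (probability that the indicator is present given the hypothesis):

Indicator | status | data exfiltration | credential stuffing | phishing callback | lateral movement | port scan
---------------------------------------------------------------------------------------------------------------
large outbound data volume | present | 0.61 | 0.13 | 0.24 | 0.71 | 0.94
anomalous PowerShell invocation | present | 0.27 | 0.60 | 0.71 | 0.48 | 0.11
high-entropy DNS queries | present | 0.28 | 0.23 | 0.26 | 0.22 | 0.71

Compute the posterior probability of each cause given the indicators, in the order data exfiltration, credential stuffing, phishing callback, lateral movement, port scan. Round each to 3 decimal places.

0.180, 0.073, 0.155, 0.234, 0.358

For each hypothesis, the unnormalized posterior weight is prior × product of the indicator likelihoods:
  data exfiltration: 0.20 × 0.61 × 0.27 × 0.28 = 0.0092232
  credential stuffing: 0.21 × 0.13 × 0.60 × 0.23 = 0.0037674
  phishing callback: 0.18 × 0.24 × 0.71 × 0.26 = 0.0079747
  lateral movement: 0.16 × 0.71 × 0.48 × 0.22 = 0.011996
  port scan: 0.25 × 0.94 × 0.11 × 0.71 = 0.018353
Normalizing constant Z = 0.0092232 + 0.0037674 + 0.0079747 + 0.011996 + 0.018353 = 0.051315.
P(data exfiltration | evidence) = 0.0092232 / 0.051315 ≈ 0.180
P(credential stuffing | evidence) = 0.0037674 / 0.051315 ≈ 0.073
P(phishing callback | evidence) = 0.0079747 / 0.051315 ≈ 0.155
P(lateral movement | evidence) = 0.011996 / 0.051315 ≈ 0.234
P(port scan | evidence) = 0.018353 / 0.051315 ≈ 0.358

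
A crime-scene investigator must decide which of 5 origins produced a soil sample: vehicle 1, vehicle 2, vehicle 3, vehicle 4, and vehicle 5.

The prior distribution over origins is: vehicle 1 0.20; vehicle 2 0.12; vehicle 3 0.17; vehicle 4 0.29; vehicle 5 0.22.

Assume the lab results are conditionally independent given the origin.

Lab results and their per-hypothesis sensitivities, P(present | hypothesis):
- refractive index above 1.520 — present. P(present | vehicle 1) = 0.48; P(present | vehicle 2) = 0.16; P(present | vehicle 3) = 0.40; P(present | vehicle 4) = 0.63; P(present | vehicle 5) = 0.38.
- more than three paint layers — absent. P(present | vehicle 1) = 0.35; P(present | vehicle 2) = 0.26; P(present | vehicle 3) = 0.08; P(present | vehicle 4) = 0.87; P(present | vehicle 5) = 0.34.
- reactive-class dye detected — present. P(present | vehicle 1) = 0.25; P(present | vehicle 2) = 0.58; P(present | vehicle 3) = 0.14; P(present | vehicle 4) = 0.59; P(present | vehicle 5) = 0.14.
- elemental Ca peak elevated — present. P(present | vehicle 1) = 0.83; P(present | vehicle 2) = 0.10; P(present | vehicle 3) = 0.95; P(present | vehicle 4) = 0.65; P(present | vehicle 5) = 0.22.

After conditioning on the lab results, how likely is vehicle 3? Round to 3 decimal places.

0.253

By Bayes' rule with conditional independence, the unnormalized weight for each hypothesis is prior × ∏ likelihoods (using 1 − P(present | H) for each absent lab result):
  vehicle 1: 0.20 × 0.48 × (1 − 0.35) × 0.25 × 0.83 = 0.012948
  vehicle 2: 0.12 × 0.16 × (1 − 0.26) × 0.58 × 0.10 = 0.00082406
  vehicle 3: 0.17 × 0.40 × (1 − 0.08) × 0.14 × 0.95 = 0.0083205
  vehicle 4: 0.29 × 0.63 × (1 − 0.87) × 0.59 × 0.65 = 0.0091085
  vehicle 5: 0.22 × 0.38 × (1 − 0.34) × 0.14 × 0.22 = 0.0016994
The unnormalized weights sum to 0.0329.
P(vehicle 3 | evidence) = 0.0083205 / 0.0329 ≈ 0.253.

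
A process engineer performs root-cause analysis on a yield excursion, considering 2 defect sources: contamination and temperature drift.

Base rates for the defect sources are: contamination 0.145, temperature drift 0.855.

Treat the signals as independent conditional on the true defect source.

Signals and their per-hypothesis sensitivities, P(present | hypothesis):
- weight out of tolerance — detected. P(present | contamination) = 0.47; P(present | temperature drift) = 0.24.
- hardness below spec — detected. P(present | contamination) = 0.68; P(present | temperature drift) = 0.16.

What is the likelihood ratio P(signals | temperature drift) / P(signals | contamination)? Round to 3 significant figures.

Take the product of per-signal likelihoods under each hypothesis, then divide.
  temperature drift: 0.24 × 0.16 = 0.0384
  contamination: 0.47 × 0.68 = 0.3196
Bayes factor = 0.0384 / 0.3196 ≈ 0.120

0.120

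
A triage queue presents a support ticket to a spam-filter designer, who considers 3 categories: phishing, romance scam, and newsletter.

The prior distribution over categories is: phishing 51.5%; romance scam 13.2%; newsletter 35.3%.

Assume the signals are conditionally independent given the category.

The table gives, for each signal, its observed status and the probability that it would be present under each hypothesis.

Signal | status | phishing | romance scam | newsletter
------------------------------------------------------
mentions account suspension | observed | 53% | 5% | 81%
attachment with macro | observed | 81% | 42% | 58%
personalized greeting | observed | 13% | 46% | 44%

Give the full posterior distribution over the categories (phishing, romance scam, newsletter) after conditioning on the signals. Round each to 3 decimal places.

0.279, 0.012, 0.709

Multiply each prior by the joint likelihood of the signal pattern:
  phishing: 0.515 × 0.53 × 0.81 × 0.13 = 0.028742
  romance scam: 0.132 × 0.05 × 0.42 × 0.46 = 0.0012751
  newsletter: 0.353 × 0.81 × 0.58 × 0.44 = 0.072969
Normalizing constant Z = 0.028742 + 0.0012751 + 0.072969 = 0.10299.
P(phishing | evidence) = 0.028742 / 0.10299 ≈ 0.279
P(romance scam | evidence) = 0.0012751 / 0.10299 ≈ 0.012
P(newsletter | evidence) = 0.072969 / 0.10299 ≈ 0.709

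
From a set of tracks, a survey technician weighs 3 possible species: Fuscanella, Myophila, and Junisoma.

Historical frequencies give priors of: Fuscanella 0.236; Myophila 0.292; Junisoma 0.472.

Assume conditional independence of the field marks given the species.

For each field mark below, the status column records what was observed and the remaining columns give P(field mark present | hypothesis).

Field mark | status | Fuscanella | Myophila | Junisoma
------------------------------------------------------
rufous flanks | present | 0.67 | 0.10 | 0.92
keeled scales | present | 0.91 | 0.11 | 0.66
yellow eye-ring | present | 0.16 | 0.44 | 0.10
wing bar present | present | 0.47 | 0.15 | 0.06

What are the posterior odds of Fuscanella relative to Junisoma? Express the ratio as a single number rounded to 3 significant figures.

6.29

Posterior odds equal prior odds times the likelihood ratio; only the two competing hypotheses matter.
  Fuscanella: 0.236 × 0.67 × 0.91 × 0.16 × 0.47 = 0.01082
  Junisoma: 0.472 × 0.92 × 0.66 × 0.10 × 0.06 = 0.0017196
Odds(Fuscanella : Junisoma) = 0.01082 / 0.0017196 ≈ 6.29.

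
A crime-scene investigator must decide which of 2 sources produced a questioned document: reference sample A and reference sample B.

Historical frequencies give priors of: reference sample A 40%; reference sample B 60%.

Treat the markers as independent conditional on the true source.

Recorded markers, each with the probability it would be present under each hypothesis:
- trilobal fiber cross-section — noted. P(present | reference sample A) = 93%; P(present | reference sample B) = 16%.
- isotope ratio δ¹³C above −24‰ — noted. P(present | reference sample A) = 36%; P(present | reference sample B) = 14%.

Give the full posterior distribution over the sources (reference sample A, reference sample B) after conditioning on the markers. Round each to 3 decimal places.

Multiply each prior by the joint likelihood of the marker pattern:
  reference sample A: 0.400 × 0.93 × 0.36 = 0.13392
  reference sample B: 0.600 × 0.16 × 0.14 = 0.01344
The unnormalized weights sum to 0.14736.
P(reference sample A | evidence) = 0.13392 / 0.14736 ≈ 0.909
P(reference sample B | evidence) = 0.01344 / 0.14736 ≈ 0.091

0.909, 0.091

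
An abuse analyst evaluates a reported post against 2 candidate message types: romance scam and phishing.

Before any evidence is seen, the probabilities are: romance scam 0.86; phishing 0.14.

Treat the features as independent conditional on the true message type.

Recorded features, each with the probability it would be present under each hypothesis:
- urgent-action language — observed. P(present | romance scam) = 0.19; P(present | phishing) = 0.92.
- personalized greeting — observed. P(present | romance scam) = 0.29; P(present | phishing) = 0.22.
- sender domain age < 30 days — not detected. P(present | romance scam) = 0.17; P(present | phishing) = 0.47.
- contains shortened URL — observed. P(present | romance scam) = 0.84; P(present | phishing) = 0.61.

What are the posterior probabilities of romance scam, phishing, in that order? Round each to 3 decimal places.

By Bayes' rule with conditional independence, the unnormalized weight for each hypothesis is prior × ∏ likelihoods (using 1 − P(present | H) for each absent feature):
  romance scam: 0.86 × 0.19 × 0.29 × (1 − 0.17) × 0.84 = 0.033038
  phishing: 0.14 × 0.92 × 0.22 × (1 − 0.47) × 0.61 = 0.009161
Normalizing constant Z = 0.033038 + 0.009161 = 0.042199.
P(romance scam | evidence) = 0.033038 / 0.042199 ≈ 0.783
P(phishing | evidence) = 0.009161 / 0.042199 ≈ 0.217

0.783, 0.217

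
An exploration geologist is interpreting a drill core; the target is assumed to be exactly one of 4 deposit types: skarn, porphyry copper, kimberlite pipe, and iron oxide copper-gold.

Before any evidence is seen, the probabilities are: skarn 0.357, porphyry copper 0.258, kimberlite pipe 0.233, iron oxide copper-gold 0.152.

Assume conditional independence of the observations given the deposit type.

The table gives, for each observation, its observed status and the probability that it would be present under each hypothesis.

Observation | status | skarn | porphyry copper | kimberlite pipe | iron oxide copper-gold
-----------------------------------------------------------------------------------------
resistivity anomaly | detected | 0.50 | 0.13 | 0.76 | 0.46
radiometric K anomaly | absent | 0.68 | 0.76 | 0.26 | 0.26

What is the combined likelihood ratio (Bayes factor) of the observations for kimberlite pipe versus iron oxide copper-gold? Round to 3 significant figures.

Joint likelihood of the evidence pattern under each hypothesis (using 1 − P(present | H) for each absent observation):
  kimberlite pipe: 0.76 × (1 − 0.26) = 0.5624
  iron oxide copper-gold: 0.46 × (1 − 0.26) = 0.3404
Bayes factor = 0.5624 / 0.3404 ≈ 1.65

1.65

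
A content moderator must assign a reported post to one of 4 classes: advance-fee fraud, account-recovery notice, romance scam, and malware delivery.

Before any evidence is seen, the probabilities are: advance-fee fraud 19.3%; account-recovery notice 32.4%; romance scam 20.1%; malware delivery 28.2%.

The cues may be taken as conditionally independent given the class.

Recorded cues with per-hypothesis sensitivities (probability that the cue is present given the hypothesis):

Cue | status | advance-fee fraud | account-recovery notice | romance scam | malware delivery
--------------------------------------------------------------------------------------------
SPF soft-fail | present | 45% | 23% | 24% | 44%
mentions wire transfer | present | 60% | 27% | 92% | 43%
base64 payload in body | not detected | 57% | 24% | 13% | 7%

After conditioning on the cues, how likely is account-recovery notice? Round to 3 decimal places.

By Bayes' rule with conditional independence, the unnormalized weight for each hypothesis is prior × ∏ likelihoods (using 1 − P(present | H) for each absent cue):
  advance-fee fraud: 0.193 × 0.45 × 0.60 × (1 − 0.57) = 0.022407
  account-recovery notice: 0.324 × 0.23 × 0.27 × (1 − 0.24) = 0.015292
  romance scam: 0.201 × 0.24 × 0.92 × (1 − 0.13) = 0.038611
  malware delivery: 0.282 × 0.44 × 0.43 × (1 − 0.07) = 0.04962
The unnormalized weights sum to 0.12593.
P(account-recovery notice | evidence) = 0.015292 / 0.12593 ≈ 0.121.

0.121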